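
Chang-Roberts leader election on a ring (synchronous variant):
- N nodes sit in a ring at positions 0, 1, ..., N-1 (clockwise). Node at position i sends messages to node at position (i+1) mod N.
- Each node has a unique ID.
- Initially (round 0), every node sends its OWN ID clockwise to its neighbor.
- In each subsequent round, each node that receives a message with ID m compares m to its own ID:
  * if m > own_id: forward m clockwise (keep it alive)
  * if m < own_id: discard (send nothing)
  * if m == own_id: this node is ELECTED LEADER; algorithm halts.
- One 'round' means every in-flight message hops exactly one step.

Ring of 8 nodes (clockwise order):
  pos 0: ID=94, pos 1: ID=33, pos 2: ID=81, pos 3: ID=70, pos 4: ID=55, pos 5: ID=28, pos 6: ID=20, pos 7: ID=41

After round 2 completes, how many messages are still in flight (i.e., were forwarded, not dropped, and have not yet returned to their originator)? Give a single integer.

Answer: 4

Derivation:
Round 1: pos1(id33) recv 94: fwd; pos2(id81) recv 33: drop; pos3(id70) recv 81: fwd; pos4(id55) recv 70: fwd; pos5(id28) recv 55: fwd; pos6(id20) recv 28: fwd; pos7(id41) recv 20: drop; pos0(id94) recv 41: drop
Round 2: pos2(id81) recv 94: fwd; pos4(id55) recv 81: fwd; pos5(id28) recv 70: fwd; pos6(id20) recv 55: fwd; pos7(id41) recv 28: drop
After round 2: 4 messages still in flight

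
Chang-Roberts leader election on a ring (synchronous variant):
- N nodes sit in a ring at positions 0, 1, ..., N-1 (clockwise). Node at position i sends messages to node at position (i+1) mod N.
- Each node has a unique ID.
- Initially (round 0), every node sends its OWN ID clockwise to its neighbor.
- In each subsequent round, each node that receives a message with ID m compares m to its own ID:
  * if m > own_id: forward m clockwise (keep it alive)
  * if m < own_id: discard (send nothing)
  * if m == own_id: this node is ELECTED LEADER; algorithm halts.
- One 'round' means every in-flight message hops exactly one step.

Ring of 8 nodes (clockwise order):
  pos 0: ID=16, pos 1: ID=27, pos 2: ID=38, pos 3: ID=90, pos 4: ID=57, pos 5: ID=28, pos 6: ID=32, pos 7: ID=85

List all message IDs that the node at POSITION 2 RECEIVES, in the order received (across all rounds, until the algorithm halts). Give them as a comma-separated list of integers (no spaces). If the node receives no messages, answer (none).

Round 1: pos1(id27) recv 16: drop; pos2(id38) recv 27: drop; pos3(id90) recv 38: drop; pos4(id57) recv 90: fwd; pos5(id28) recv 57: fwd; pos6(id32) recv 28: drop; pos7(id85) recv 32: drop; pos0(id16) recv 85: fwd
Round 2: pos5(id28) recv 90: fwd; pos6(id32) recv 57: fwd; pos1(id27) recv 85: fwd
Round 3: pos6(id32) recv 90: fwd; pos7(id85) recv 57: drop; pos2(id38) recv 85: fwd
Round 4: pos7(id85) recv 90: fwd; pos3(id90) recv 85: drop
Round 5: pos0(id16) recv 90: fwd
Round 6: pos1(id27) recv 90: fwd
Round 7: pos2(id38) recv 90: fwd
Round 8: pos3(id90) recv 90: ELECTED

Answer: 27,85,90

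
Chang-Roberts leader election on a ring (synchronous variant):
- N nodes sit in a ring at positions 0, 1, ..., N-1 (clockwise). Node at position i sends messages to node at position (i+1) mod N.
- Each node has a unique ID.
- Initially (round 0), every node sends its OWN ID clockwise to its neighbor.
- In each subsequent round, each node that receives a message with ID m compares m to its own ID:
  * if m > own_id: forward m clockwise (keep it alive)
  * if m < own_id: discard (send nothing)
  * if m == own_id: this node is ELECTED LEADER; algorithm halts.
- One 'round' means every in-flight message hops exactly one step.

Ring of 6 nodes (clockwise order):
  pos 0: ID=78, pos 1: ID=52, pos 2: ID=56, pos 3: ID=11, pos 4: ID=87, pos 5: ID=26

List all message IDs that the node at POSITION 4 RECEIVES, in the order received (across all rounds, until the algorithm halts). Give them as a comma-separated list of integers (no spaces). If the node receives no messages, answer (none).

Answer: 11,56,78,87

Derivation:
Round 1: pos1(id52) recv 78: fwd; pos2(id56) recv 52: drop; pos3(id11) recv 56: fwd; pos4(id87) recv 11: drop; pos5(id26) recv 87: fwd; pos0(id78) recv 26: drop
Round 2: pos2(id56) recv 78: fwd; pos4(id87) recv 56: drop; pos0(id78) recv 87: fwd
Round 3: pos3(id11) recv 78: fwd; pos1(id52) recv 87: fwd
Round 4: pos4(id87) recv 78: drop; pos2(id56) recv 87: fwd
Round 5: pos3(id11) recv 87: fwd
Round 6: pos4(id87) recv 87: ELECTED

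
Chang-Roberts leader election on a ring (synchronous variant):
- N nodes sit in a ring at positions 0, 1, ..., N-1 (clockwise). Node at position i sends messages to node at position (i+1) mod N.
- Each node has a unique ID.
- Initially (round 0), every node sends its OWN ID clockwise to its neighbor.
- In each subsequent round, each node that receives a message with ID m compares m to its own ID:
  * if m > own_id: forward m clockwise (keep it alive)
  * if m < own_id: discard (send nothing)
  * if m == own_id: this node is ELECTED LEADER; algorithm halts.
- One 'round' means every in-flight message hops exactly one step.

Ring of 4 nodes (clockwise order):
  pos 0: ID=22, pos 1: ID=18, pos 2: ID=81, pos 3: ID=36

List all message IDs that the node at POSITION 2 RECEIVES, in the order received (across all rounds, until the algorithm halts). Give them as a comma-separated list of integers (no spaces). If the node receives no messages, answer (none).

Answer: 18,22,36,81

Derivation:
Round 1: pos1(id18) recv 22: fwd; pos2(id81) recv 18: drop; pos3(id36) recv 81: fwd; pos0(id22) recv 36: fwd
Round 2: pos2(id81) recv 22: drop; pos0(id22) recv 81: fwd; pos1(id18) recv 36: fwd
Round 3: pos1(id18) recv 81: fwd; pos2(id81) recv 36: drop
Round 4: pos2(id81) recv 81: ELECTED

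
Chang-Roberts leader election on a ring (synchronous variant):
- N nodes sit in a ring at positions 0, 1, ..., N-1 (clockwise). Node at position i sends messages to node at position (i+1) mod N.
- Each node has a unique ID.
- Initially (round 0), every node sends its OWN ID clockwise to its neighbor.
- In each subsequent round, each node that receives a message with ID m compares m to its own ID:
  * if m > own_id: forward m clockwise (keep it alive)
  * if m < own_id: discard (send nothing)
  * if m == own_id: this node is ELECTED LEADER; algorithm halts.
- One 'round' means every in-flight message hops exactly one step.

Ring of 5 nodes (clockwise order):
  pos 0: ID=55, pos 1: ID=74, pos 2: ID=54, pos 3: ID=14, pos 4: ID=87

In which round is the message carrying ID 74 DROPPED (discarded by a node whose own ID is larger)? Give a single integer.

Answer: 3

Derivation:
Round 1: pos1(id74) recv 55: drop; pos2(id54) recv 74: fwd; pos3(id14) recv 54: fwd; pos4(id87) recv 14: drop; pos0(id55) recv 87: fwd
Round 2: pos3(id14) recv 74: fwd; pos4(id87) recv 54: drop; pos1(id74) recv 87: fwd
Round 3: pos4(id87) recv 74: drop; pos2(id54) recv 87: fwd
Round 4: pos3(id14) recv 87: fwd
Round 5: pos4(id87) recv 87: ELECTED
Message ID 74 originates at pos 1; dropped at pos 4 in round 3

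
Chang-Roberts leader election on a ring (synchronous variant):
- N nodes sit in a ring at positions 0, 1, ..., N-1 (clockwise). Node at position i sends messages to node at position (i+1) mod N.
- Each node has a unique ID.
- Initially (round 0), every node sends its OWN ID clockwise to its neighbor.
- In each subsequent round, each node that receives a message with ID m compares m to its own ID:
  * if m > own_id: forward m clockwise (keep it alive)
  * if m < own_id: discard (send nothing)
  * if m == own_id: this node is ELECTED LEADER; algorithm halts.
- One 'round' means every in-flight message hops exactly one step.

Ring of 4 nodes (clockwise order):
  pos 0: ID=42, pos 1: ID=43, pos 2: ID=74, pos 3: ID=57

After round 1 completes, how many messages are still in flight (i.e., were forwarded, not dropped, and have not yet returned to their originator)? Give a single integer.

Round 1: pos1(id43) recv 42: drop; pos2(id74) recv 43: drop; pos3(id57) recv 74: fwd; pos0(id42) recv 57: fwd
After round 1: 2 messages still in flight

Answer: 2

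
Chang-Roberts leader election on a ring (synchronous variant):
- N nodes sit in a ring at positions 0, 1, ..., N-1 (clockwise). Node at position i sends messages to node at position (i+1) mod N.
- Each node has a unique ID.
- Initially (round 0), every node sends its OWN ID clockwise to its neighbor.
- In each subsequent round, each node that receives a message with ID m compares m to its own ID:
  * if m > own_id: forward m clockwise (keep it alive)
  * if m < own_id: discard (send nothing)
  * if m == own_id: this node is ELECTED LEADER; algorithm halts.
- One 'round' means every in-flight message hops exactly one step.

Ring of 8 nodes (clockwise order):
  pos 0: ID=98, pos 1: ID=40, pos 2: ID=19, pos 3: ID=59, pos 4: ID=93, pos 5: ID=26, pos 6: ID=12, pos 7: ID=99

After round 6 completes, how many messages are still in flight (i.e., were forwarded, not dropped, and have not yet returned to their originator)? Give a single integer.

Answer: 2

Derivation:
Round 1: pos1(id40) recv 98: fwd; pos2(id19) recv 40: fwd; pos3(id59) recv 19: drop; pos4(id93) recv 59: drop; pos5(id26) recv 93: fwd; pos6(id12) recv 26: fwd; pos7(id99) recv 12: drop; pos0(id98) recv 99: fwd
Round 2: pos2(id19) recv 98: fwd; pos3(id59) recv 40: drop; pos6(id12) recv 93: fwd; pos7(id99) recv 26: drop; pos1(id40) recv 99: fwd
Round 3: pos3(id59) recv 98: fwd; pos7(id99) recv 93: drop; pos2(id19) recv 99: fwd
Round 4: pos4(id93) recv 98: fwd; pos3(id59) recv 99: fwd
Round 5: pos5(id26) recv 98: fwd; pos4(id93) recv 99: fwd
Round 6: pos6(id12) recv 98: fwd; pos5(id26) recv 99: fwd
After round 6: 2 messages still in flight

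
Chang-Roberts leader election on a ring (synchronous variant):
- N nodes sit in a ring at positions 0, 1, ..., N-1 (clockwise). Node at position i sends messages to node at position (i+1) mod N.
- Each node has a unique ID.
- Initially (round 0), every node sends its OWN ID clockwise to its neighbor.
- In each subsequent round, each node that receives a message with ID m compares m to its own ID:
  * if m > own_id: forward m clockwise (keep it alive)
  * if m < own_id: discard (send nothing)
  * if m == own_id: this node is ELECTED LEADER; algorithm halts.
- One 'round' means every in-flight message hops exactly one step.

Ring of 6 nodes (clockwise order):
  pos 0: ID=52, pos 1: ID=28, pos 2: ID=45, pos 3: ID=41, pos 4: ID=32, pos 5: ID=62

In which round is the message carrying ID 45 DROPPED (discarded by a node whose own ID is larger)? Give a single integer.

Round 1: pos1(id28) recv 52: fwd; pos2(id45) recv 28: drop; pos3(id41) recv 45: fwd; pos4(id32) recv 41: fwd; pos5(id62) recv 32: drop; pos0(id52) recv 62: fwd
Round 2: pos2(id45) recv 52: fwd; pos4(id32) recv 45: fwd; pos5(id62) recv 41: drop; pos1(id28) recv 62: fwd
Round 3: pos3(id41) recv 52: fwd; pos5(id62) recv 45: drop; pos2(id45) recv 62: fwd
Round 4: pos4(id32) recv 52: fwd; pos3(id41) recv 62: fwd
Round 5: pos5(id62) recv 52: drop; pos4(id32) recv 62: fwd
Round 6: pos5(id62) recv 62: ELECTED
Message ID 45 originates at pos 2; dropped at pos 5 in round 3

Answer: 3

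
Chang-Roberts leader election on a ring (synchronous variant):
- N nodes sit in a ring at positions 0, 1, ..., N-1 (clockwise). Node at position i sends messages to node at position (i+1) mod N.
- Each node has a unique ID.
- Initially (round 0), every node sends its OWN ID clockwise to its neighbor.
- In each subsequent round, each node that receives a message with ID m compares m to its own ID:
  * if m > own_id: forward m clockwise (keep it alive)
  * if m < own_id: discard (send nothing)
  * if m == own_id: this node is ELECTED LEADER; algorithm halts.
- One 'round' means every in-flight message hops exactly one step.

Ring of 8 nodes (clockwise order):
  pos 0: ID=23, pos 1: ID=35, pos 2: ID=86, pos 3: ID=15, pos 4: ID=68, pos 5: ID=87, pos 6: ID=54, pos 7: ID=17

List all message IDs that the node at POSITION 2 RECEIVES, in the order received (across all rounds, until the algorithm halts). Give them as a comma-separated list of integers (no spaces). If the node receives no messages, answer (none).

Answer: 35,54,87

Derivation:
Round 1: pos1(id35) recv 23: drop; pos2(id86) recv 35: drop; pos3(id15) recv 86: fwd; pos4(id68) recv 15: drop; pos5(id87) recv 68: drop; pos6(id54) recv 87: fwd; pos7(id17) recv 54: fwd; pos0(id23) recv 17: drop
Round 2: pos4(id68) recv 86: fwd; pos7(id17) recv 87: fwd; pos0(id23) recv 54: fwd
Round 3: pos5(id87) recv 86: drop; pos0(id23) recv 87: fwd; pos1(id35) recv 54: fwd
Round 4: pos1(id35) recv 87: fwd; pos2(id86) recv 54: drop
Round 5: pos2(id86) recv 87: fwd
Round 6: pos3(id15) recv 87: fwd
Round 7: pos4(id68) recv 87: fwd
Round 8: pos5(id87) recv 87: ELECTED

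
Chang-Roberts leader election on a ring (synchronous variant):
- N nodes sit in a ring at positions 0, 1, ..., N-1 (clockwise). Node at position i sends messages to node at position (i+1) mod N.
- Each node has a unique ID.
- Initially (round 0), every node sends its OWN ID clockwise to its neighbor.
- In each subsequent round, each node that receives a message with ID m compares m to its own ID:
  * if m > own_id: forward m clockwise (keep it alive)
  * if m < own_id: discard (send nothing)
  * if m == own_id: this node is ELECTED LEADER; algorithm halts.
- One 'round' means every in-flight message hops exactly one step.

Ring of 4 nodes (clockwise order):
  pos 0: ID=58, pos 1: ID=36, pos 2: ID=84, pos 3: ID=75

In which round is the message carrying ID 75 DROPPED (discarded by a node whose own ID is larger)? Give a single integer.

Round 1: pos1(id36) recv 58: fwd; pos2(id84) recv 36: drop; pos3(id75) recv 84: fwd; pos0(id58) recv 75: fwd
Round 2: pos2(id84) recv 58: drop; pos0(id58) recv 84: fwd; pos1(id36) recv 75: fwd
Round 3: pos1(id36) recv 84: fwd; pos2(id84) recv 75: drop
Round 4: pos2(id84) recv 84: ELECTED
Message ID 75 originates at pos 3; dropped at pos 2 in round 3

Answer: 3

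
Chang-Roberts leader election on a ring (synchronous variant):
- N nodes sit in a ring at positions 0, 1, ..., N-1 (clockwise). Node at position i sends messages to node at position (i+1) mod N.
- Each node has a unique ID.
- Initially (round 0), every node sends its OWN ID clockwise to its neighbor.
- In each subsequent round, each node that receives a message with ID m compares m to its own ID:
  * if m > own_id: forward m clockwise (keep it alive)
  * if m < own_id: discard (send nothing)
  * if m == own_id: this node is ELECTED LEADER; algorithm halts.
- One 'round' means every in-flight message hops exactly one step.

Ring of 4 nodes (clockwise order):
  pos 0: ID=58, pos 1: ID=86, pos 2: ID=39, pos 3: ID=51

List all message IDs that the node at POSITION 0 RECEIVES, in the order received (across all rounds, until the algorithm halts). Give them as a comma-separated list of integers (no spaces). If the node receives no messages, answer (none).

Round 1: pos1(id86) recv 58: drop; pos2(id39) recv 86: fwd; pos3(id51) recv 39: drop; pos0(id58) recv 51: drop
Round 2: pos3(id51) recv 86: fwd
Round 3: pos0(id58) recv 86: fwd
Round 4: pos1(id86) recv 86: ELECTED

Answer: 51,86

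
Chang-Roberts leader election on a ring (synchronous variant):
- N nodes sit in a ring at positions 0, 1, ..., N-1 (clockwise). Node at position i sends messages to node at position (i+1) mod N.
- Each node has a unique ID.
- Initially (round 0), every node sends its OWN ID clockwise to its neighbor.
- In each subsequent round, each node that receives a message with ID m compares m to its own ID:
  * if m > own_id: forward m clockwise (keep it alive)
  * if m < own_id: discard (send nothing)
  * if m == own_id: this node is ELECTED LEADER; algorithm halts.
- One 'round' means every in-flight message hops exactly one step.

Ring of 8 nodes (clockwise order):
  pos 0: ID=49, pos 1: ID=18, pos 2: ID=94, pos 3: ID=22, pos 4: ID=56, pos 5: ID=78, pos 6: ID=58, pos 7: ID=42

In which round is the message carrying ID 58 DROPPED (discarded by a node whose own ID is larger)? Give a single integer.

Round 1: pos1(id18) recv 49: fwd; pos2(id94) recv 18: drop; pos3(id22) recv 94: fwd; pos4(id56) recv 22: drop; pos5(id78) recv 56: drop; pos6(id58) recv 78: fwd; pos7(id42) recv 58: fwd; pos0(id49) recv 42: drop
Round 2: pos2(id94) recv 49: drop; pos4(id56) recv 94: fwd; pos7(id42) recv 78: fwd; pos0(id49) recv 58: fwd
Round 3: pos5(id78) recv 94: fwd; pos0(id49) recv 78: fwd; pos1(id18) recv 58: fwd
Round 4: pos6(id58) recv 94: fwd; pos1(id18) recv 78: fwd; pos2(id94) recv 58: drop
Round 5: pos7(id42) recv 94: fwd; pos2(id94) recv 78: drop
Round 6: pos0(id49) recv 94: fwd
Round 7: pos1(id18) recv 94: fwd
Round 8: pos2(id94) recv 94: ELECTED
Message ID 58 originates at pos 6; dropped at pos 2 in round 4

Answer: 4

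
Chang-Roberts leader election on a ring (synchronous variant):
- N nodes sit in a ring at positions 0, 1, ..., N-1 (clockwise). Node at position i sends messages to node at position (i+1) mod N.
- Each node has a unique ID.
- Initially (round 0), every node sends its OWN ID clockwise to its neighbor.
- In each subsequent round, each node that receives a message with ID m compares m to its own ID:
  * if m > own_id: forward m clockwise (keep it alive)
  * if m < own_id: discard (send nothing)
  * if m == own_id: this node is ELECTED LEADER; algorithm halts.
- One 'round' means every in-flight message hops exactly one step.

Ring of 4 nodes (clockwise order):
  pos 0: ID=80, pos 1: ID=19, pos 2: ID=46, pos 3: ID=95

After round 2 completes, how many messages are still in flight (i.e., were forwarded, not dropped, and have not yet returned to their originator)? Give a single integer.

Round 1: pos1(id19) recv 80: fwd; pos2(id46) recv 19: drop; pos3(id95) recv 46: drop; pos0(id80) recv 95: fwd
Round 2: pos2(id46) recv 80: fwd; pos1(id19) recv 95: fwd
After round 2: 2 messages still in flight

Answer: 2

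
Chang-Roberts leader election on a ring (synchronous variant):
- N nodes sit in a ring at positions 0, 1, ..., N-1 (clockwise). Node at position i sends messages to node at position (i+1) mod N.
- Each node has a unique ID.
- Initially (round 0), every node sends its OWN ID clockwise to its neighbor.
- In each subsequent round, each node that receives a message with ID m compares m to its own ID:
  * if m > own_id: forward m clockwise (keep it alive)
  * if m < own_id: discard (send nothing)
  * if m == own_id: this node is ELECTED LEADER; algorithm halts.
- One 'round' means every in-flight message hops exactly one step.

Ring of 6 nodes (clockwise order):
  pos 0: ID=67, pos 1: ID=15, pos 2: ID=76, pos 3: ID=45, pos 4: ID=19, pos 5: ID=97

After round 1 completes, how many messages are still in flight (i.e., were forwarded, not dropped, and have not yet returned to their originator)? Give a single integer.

Answer: 4

Derivation:
Round 1: pos1(id15) recv 67: fwd; pos2(id76) recv 15: drop; pos3(id45) recv 76: fwd; pos4(id19) recv 45: fwd; pos5(id97) recv 19: drop; pos0(id67) recv 97: fwd
After round 1: 4 messages still in flight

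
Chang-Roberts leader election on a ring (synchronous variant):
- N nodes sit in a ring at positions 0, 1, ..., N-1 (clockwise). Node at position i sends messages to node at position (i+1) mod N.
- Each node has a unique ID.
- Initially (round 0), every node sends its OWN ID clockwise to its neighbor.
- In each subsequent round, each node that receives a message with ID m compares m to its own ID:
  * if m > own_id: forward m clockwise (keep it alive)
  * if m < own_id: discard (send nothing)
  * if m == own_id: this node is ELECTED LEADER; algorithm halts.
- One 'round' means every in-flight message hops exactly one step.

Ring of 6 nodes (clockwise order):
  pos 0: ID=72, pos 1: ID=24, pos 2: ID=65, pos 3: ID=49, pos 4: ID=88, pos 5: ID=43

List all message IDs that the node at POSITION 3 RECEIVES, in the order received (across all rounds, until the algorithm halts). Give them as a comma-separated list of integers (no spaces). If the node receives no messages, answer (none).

Round 1: pos1(id24) recv 72: fwd; pos2(id65) recv 24: drop; pos3(id49) recv 65: fwd; pos4(id88) recv 49: drop; pos5(id43) recv 88: fwd; pos0(id72) recv 43: drop
Round 2: pos2(id65) recv 72: fwd; pos4(id88) recv 65: drop; pos0(id72) recv 88: fwd
Round 3: pos3(id49) recv 72: fwd; pos1(id24) recv 88: fwd
Round 4: pos4(id88) recv 72: drop; pos2(id65) recv 88: fwd
Round 5: pos3(id49) recv 88: fwd
Round 6: pos4(id88) recv 88: ELECTED

Answer: 65,72,88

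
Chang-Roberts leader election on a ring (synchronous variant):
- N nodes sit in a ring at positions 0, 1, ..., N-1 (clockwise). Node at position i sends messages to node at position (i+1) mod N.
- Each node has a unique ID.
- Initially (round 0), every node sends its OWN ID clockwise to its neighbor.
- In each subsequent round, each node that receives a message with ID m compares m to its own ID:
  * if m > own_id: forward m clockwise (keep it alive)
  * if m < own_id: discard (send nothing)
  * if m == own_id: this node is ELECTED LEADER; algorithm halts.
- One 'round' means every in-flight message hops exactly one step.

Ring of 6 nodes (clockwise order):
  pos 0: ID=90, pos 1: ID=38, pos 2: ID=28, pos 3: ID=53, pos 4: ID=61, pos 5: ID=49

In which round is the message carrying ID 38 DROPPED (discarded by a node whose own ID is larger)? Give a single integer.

Answer: 2

Derivation:
Round 1: pos1(id38) recv 90: fwd; pos2(id28) recv 38: fwd; pos3(id53) recv 28: drop; pos4(id61) recv 53: drop; pos5(id49) recv 61: fwd; pos0(id90) recv 49: drop
Round 2: pos2(id28) recv 90: fwd; pos3(id53) recv 38: drop; pos0(id90) recv 61: drop
Round 3: pos3(id53) recv 90: fwd
Round 4: pos4(id61) recv 90: fwd
Round 5: pos5(id49) recv 90: fwd
Round 6: pos0(id90) recv 90: ELECTED
Message ID 38 originates at pos 1; dropped at pos 3 in round 2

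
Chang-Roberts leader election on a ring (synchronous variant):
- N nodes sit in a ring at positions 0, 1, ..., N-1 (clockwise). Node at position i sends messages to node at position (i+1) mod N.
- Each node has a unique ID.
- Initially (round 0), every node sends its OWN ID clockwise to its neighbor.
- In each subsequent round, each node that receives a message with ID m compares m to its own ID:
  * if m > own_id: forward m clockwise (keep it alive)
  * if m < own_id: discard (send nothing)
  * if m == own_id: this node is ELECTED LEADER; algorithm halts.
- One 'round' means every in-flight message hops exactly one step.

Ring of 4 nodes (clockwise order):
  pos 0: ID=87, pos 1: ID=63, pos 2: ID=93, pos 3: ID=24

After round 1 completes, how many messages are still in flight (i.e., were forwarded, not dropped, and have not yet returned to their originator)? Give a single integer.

Round 1: pos1(id63) recv 87: fwd; pos2(id93) recv 63: drop; pos3(id24) recv 93: fwd; pos0(id87) recv 24: drop
After round 1: 2 messages still in flight

Answer: 2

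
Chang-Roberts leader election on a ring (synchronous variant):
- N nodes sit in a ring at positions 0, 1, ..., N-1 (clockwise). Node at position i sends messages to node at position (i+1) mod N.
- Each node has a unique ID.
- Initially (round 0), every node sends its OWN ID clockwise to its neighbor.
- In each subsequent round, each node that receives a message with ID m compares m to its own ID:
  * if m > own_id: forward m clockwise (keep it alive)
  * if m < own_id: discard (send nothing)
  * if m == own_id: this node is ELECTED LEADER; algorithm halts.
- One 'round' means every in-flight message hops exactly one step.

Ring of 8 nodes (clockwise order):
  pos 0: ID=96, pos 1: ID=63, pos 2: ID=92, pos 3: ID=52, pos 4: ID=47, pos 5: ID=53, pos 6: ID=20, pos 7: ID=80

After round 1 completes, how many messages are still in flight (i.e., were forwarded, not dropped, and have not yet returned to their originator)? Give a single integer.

Answer: 4

Derivation:
Round 1: pos1(id63) recv 96: fwd; pos2(id92) recv 63: drop; pos3(id52) recv 92: fwd; pos4(id47) recv 52: fwd; pos5(id53) recv 47: drop; pos6(id20) recv 53: fwd; pos7(id80) recv 20: drop; pos0(id96) recv 80: drop
After round 1: 4 messages still in flight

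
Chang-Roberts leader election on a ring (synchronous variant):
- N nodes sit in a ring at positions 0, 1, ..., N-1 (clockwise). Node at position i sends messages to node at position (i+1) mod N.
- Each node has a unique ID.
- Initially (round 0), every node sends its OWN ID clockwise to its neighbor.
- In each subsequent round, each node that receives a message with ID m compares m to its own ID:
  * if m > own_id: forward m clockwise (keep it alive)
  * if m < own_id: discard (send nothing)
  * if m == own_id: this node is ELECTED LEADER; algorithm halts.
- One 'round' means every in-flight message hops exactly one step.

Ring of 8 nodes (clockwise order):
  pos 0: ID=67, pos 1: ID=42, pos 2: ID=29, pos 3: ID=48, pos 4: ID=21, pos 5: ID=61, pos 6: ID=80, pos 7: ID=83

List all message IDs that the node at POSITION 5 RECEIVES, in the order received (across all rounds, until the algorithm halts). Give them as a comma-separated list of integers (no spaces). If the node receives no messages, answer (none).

Round 1: pos1(id42) recv 67: fwd; pos2(id29) recv 42: fwd; pos3(id48) recv 29: drop; pos4(id21) recv 48: fwd; pos5(id61) recv 21: drop; pos6(id80) recv 61: drop; pos7(id83) recv 80: drop; pos0(id67) recv 83: fwd
Round 2: pos2(id29) recv 67: fwd; pos3(id48) recv 42: drop; pos5(id61) recv 48: drop; pos1(id42) recv 83: fwd
Round 3: pos3(id48) recv 67: fwd; pos2(id29) recv 83: fwd
Round 4: pos4(id21) recv 67: fwd; pos3(id48) recv 83: fwd
Round 5: pos5(id61) recv 67: fwd; pos4(id21) recv 83: fwd
Round 6: pos6(id80) recv 67: drop; pos5(id61) recv 83: fwd
Round 7: pos6(id80) recv 83: fwd
Round 8: pos7(id83) recv 83: ELECTED

Answer: 21,48,67,83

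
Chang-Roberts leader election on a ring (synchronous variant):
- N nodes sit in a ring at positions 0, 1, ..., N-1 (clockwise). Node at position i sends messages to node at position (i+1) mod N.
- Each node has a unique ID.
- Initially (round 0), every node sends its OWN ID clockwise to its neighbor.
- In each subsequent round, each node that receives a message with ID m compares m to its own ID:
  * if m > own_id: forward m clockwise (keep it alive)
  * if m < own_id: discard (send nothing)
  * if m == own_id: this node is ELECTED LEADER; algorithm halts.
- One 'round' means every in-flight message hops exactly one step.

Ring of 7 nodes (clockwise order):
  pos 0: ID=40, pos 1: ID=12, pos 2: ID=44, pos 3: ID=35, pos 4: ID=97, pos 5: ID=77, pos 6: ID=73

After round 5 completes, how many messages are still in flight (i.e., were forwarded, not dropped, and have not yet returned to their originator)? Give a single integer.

Round 1: pos1(id12) recv 40: fwd; pos2(id44) recv 12: drop; pos3(id35) recv 44: fwd; pos4(id97) recv 35: drop; pos5(id77) recv 97: fwd; pos6(id73) recv 77: fwd; pos0(id40) recv 73: fwd
Round 2: pos2(id44) recv 40: drop; pos4(id97) recv 44: drop; pos6(id73) recv 97: fwd; pos0(id40) recv 77: fwd; pos1(id12) recv 73: fwd
Round 3: pos0(id40) recv 97: fwd; pos1(id12) recv 77: fwd; pos2(id44) recv 73: fwd
Round 4: pos1(id12) recv 97: fwd; pos2(id44) recv 77: fwd; pos3(id35) recv 73: fwd
Round 5: pos2(id44) recv 97: fwd; pos3(id35) recv 77: fwd; pos4(id97) recv 73: drop
After round 5: 2 messages still in flight

Answer: 2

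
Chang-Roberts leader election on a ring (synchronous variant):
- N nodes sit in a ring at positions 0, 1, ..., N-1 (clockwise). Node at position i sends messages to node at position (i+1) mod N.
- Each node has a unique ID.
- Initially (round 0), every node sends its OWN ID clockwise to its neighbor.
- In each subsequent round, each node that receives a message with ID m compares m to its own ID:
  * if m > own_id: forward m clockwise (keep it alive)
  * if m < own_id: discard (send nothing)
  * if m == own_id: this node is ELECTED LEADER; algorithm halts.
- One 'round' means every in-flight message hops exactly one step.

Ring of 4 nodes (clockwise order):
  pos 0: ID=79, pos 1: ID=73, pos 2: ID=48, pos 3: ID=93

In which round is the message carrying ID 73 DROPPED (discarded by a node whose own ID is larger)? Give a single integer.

Answer: 2

Derivation:
Round 1: pos1(id73) recv 79: fwd; pos2(id48) recv 73: fwd; pos3(id93) recv 48: drop; pos0(id79) recv 93: fwd
Round 2: pos2(id48) recv 79: fwd; pos3(id93) recv 73: drop; pos1(id73) recv 93: fwd
Round 3: pos3(id93) recv 79: drop; pos2(id48) recv 93: fwd
Round 4: pos3(id93) recv 93: ELECTED
Message ID 73 originates at pos 1; dropped at pos 3 in round 2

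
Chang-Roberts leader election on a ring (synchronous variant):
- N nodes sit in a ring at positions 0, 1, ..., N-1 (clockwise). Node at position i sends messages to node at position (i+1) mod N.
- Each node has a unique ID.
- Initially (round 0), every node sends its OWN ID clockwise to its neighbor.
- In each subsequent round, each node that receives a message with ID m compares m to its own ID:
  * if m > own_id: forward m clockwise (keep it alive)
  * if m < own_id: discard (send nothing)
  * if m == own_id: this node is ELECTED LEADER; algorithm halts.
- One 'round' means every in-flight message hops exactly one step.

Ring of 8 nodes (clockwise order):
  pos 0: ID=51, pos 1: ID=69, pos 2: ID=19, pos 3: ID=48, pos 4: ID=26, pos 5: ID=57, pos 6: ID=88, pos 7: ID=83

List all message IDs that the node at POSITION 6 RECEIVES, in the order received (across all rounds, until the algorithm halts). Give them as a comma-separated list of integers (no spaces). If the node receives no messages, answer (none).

Round 1: pos1(id69) recv 51: drop; pos2(id19) recv 69: fwd; pos3(id48) recv 19: drop; pos4(id26) recv 48: fwd; pos5(id57) recv 26: drop; pos6(id88) recv 57: drop; pos7(id83) recv 88: fwd; pos0(id51) recv 83: fwd
Round 2: pos3(id48) recv 69: fwd; pos5(id57) recv 48: drop; pos0(id51) recv 88: fwd; pos1(id69) recv 83: fwd
Round 3: pos4(id26) recv 69: fwd; pos1(id69) recv 88: fwd; pos2(id19) recv 83: fwd
Round 4: pos5(id57) recv 69: fwd; pos2(id19) recv 88: fwd; pos3(id48) recv 83: fwd
Round 5: pos6(id88) recv 69: drop; pos3(id48) recv 88: fwd; pos4(id26) recv 83: fwd
Round 6: pos4(id26) recv 88: fwd; pos5(id57) recv 83: fwd
Round 7: pos5(id57) recv 88: fwd; pos6(id88) recv 83: drop
Round 8: pos6(id88) recv 88: ELECTED

Answer: 57,69,83,88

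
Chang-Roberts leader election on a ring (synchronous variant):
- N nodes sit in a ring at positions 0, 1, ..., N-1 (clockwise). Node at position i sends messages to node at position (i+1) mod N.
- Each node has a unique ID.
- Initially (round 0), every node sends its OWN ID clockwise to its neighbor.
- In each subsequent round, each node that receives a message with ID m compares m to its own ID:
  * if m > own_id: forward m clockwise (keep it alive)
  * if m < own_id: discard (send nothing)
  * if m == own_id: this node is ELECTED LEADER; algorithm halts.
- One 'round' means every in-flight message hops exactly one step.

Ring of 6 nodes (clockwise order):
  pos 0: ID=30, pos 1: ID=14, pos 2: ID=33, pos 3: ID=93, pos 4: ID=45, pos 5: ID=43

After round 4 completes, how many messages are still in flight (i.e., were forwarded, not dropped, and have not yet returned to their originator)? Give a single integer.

Answer: 2

Derivation:
Round 1: pos1(id14) recv 30: fwd; pos2(id33) recv 14: drop; pos3(id93) recv 33: drop; pos4(id45) recv 93: fwd; pos5(id43) recv 45: fwd; pos0(id30) recv 43: fwd
Round 2: pos2(id33) recv 30: drop; pos5(id43) recv 93: fwd; pos0(id30) recv 45: fwd; pos1(id14) recv 43: fwd
Round 3: pos0(id30) recv 93: fwd; pos1(id14) recv 45: fwd; pos2(id33) recv 43: fwd
Round 4: pos1(id14) recv 93: fwd; pos2(id33) recv 45: fwd; pos3(id93) recv 43: drop
After round 4: 2 messages still in flight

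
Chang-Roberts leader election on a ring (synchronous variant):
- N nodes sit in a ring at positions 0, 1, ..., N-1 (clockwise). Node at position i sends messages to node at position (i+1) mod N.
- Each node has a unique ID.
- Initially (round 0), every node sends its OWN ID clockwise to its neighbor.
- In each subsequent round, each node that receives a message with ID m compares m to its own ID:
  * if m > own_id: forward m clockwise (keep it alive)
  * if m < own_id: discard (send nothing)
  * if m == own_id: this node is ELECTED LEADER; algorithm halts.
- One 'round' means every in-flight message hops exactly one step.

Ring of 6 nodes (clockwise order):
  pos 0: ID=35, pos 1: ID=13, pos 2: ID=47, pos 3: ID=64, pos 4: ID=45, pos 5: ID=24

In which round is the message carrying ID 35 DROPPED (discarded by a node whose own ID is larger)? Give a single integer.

Round 1: pos1(id13) recv 35: fwd; pos2(id47) recv 13: drop; pos3(id64) recv 47: drop; pos4(id45) recv 64: fwd; pos5(id24) recv 45: fwd; pos0(id35) recv 24: drop
Round 2: pos2(id47) recv 35: drop; pos5(id24) recv 64: fwd; pos0(id35) recv 45: fwd
Round 3: pos0(id35) recv 64: fwd; pos1(id13) recv 45: fwd
Round 4: pos1(id13) recv 64: fwd; pos2(id47) recv 45: drop
Round 5: pos2(id47) recv 64: fwd
Round 6: pos3(id64) recv 64: ELECTED
Message ID 35 originates at pos 0; dropped at pos 2 in round 2

Answer: 2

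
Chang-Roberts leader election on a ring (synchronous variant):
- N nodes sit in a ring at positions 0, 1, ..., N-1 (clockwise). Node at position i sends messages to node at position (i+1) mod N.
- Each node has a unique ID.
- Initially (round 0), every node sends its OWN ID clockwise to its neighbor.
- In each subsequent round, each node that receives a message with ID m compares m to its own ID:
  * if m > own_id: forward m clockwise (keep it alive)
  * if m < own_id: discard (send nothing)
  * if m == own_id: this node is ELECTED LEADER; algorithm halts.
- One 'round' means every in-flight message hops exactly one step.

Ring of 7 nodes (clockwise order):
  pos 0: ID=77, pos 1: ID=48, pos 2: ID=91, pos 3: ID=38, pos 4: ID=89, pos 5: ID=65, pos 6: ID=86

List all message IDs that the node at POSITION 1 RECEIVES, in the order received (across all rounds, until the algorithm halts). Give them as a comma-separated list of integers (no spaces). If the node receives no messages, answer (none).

Round 1: pos1(id48) recv 77: fwd; pos2(id91) recv 48: drop; pos3(id38) recv 91: fwd; pos4(id89) recv 38: drop; pos5(id65) recv 89: fwd; pos6(id86) recv 65: drop; pos0(id77) recv 86: fwd
Round 2: pos2(id91) recv 77: drop; pos4(id89) recv 91: fwd; pos6(id86) recv 89: fwd; pos1(id48) recv 86: fwd
Round 3: pos5(id65) recv 91: fwd; pos0(id77) recv 89: fwd; pos2(id91) recv 86: drop
Round 4: pos6(id86) recv 91: fwd; pos1(id48) recv 89: fwd
Round 5: pos0(id77) recv 91: fwd; pos2(id91) recv 89: drop
Round 6: pos1(id48) recv 91: fwd
Round 7: pos2(id91) recv 91: ELECTED

Answer: 77,86,89,91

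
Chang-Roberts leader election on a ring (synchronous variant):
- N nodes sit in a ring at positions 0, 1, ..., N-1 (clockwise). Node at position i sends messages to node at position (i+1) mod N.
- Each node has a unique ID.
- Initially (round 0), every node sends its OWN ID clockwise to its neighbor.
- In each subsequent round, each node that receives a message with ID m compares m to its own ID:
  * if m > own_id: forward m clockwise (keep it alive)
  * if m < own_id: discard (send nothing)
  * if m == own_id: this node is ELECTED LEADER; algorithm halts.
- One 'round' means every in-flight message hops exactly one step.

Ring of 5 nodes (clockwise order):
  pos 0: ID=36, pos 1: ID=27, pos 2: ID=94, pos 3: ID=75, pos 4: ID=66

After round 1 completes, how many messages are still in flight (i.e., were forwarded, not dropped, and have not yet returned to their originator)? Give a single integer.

Round 1: pos1(id27) recv 36: fwd; pos2(id94) recv 27: drop; pos3(id75) recv 94: fwd; pos4(id66) recv 75: fwd; pos0(id36) recv 66: fwd
After round 1: 4 messages still in flight

Answer: 4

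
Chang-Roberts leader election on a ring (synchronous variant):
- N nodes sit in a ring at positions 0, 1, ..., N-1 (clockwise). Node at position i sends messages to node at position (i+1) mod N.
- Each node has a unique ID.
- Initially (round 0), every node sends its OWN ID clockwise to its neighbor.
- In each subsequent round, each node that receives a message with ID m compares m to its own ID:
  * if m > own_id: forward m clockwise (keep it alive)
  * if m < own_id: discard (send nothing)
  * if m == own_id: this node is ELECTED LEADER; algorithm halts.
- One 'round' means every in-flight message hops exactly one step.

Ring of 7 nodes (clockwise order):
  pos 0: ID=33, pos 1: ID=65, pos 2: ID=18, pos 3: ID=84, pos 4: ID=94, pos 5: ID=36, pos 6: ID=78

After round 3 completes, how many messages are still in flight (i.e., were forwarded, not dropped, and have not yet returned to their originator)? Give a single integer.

Round 1: pos1(id65) recv 33: drop; pos2(id18) recv 65: fwd; pos3(id84) recv 18: drop; pos4(id94) recv 84: drop; pos5(id36) recv 94: fwd; pos6(id78) recv 36: drop; pos0(id33) recv 78: fwd
Round 2: pos3(id84) recv 65: drop; pos6(id78) recv 94: fwd; pos1(id65) recv 78: fwd
Round 3: pos0(id33) recv 94: fwd; pos2(id18) recv 78: fwd
After round 3: 2 messages still in flight

Answer: 2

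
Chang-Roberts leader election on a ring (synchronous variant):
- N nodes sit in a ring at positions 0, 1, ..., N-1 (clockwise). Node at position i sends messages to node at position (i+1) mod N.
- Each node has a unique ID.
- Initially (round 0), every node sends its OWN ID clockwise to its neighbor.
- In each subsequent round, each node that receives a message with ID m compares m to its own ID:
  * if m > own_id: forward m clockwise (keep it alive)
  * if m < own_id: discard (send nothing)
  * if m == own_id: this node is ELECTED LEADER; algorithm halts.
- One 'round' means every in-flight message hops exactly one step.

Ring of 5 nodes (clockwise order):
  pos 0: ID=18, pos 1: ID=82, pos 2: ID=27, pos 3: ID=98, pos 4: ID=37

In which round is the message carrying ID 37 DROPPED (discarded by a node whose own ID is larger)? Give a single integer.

Answer: 2

Derivation:
Round 1: pos1(id82) recv 18: drop; pos2(id27) recv 82: fwd; pos3(id98) recv 27: drop; pos4(id37) recv 98: fwd; pos0(id18) recv 37: fwd
Round 2: pos3(id98) recv 82: drop; pos0(id18) recv 98: fwd; pos1(id82) recv 37: drop
Round 3: pos1(id82) recv 98: fwd
Round 4: pos2(id27) recv 98: fwd
Round 5: pos3(id98) recv 98: ELECTED
Message ID 37 originates at pos 4; dropped at pos 1 in round 2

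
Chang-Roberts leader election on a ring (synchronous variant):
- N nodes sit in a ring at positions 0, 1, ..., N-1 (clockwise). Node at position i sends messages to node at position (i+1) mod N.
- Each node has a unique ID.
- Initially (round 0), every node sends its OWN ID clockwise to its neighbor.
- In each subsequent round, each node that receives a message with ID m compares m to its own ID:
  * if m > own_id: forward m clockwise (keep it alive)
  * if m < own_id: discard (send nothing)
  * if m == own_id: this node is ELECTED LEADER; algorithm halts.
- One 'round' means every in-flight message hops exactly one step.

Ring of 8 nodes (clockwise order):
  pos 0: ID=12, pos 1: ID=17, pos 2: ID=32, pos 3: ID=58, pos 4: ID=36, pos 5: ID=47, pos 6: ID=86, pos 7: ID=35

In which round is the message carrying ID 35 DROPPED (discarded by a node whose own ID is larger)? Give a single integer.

Round 1: pos1(id17) recv 12: drop; pos2(id32) recv 17: drop; pos3(id58) recv 32: drop; pos4(id36) recv 58: fwd; pos5(id47) recv 36: drop; pos6(id86) recv 47: drop; pos7(id35) recv 86: fwd; pos0(id12) recv 35: fwd
Round 2: pos5(id47) recv 58: fwd; pos0(id12) recv 86: fwd; pos1(id17) recv 35: fwd
Round 3: pos6(id86) recv 58: drop; pos1(id17) recv 86: fwd; pos2(id32) recv 35: fwd
Round 4: pos2(id32) recv 86: fwd; pos3(id58) recv 35: drop
Round 5: pos3(id58) recv 86: fwd
Round 6: pos4(id36) recv 86: fwd
Round 7: pos5(id47) recv 86: fwd
Round 8: pos6(id86) recv 86: ELECTED
Message ID 35 originates at pos 7; dropped at pos 3 in round 4

Answer: 4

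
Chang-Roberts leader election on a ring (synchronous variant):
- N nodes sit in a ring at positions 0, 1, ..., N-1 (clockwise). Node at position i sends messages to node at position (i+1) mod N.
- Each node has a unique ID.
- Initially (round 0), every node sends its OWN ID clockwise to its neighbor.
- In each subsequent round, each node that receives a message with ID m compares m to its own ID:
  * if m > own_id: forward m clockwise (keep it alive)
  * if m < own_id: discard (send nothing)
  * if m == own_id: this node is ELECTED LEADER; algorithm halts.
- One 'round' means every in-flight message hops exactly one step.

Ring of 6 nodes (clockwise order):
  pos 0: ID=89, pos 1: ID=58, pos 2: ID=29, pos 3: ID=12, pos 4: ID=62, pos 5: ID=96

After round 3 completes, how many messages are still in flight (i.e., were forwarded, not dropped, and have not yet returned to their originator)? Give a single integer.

Answer: 2

Derivation:
Round 1: pos1(id58) recv 89: fwd; pos2(id29) recv 58: fwd; pos3(id12) recv 29: fwd; pos4(id62) recv 12: drop; pos5(id96) recv 62: drop; pos0(id89) recv 96: fwd
Round 2: pos2(id29) recv 89: fwd; pos3(id12) recv 58: fwd; pos4(id62) recv 29: drop; pos1(id58) recv 96: fwd
Round 3: pos3(id12) recv 89: fwd; pos4(id62) recv 58: drop; pos2(id29) recv 96: fwd
After round 3: 2 messages still in flight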